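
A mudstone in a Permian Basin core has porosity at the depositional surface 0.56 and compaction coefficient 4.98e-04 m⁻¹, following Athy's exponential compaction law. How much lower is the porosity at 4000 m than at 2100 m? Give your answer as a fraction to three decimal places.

Working in km (1 km = 1000 m; c in km⁻¹ = c in m⁻¹ × 1000):
n(2.1) = 0.56·e^(−0.498×2.1) = 0.1968
n(4) = 0.56·e^(−0.498×4) = 0.0764
Δn = 0.1968 − 0.0764 = 0.1204

0.120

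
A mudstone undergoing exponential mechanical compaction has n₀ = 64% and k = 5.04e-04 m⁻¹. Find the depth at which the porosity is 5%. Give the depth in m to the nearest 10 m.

5060 m

Working in km (1 km = 1000 m; k in km⁻¹ = k in m⁻¹ × 1000):
Invert Athy's law: d = ln(n₀/n) / k
d = ln(0.64/0.05) / 0.504 = ln(12.8) / 0.504 = 2.5494 / 0.504 = 5.058 km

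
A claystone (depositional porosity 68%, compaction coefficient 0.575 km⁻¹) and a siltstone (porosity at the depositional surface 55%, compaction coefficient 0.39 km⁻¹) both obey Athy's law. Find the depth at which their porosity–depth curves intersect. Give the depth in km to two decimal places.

Set phi₀ₐ e^(−cₐZ) = phi₀ᵦ e^(−cᵦZ) ⇒ ln(phi₀ₐ/phi₀ᵦ) = (cₐ − cᵦ)·Z
Z = ln(0.68/0.55) / (0.575 − 0.39) = 0.2122 / 0.185 = 1.147 km

1.15 km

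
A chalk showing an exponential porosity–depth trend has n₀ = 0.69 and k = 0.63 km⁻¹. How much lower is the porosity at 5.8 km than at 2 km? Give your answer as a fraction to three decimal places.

n(2) = 0.69·e^(−0.63×2) = 0.1957
n(5.8) = 0.69·e^(−0.63×5.8) = 0.0179
Δn = 0.1957 − 0.0179 = 0.1779

0.178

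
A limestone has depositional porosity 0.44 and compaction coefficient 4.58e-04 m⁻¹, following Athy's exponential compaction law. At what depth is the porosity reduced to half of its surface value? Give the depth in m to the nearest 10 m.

1510 m

Working in km (1 km = 1000 m; β in km⁻¹ = β in m⁻¹ × 1000):
n/n₀ = 1/2 ⇒ exp(−β·d) = 1/2 ⇒ d = ln(2) / β
d = 0.6931 / 0.458 = 1.513 km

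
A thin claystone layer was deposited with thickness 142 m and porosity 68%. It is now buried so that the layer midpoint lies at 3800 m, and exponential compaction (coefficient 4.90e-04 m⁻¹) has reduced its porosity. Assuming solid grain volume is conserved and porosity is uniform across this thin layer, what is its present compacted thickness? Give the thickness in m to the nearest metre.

Working in km (1 km = 1000 m; k in km⁻¹ = k in m⁻¹ × 1000):
Porosity at 3.8 km: φ = 0.68·exp(−0.49×3.8) = 0.1056
Solid-volume conservation: h(1−φ) = h₀(1−φ₀) ⇒ h = h₀·(1−φ₀)/(1−φ)
h = 0.142 × (1 − 0.68)/(1 − 0.1056) = 0.142 × 0.3578 = 0.0508 km

51 m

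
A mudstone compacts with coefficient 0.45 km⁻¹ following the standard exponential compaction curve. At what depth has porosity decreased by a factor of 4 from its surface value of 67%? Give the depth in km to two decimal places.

3.08 km

phi/phi₀ = 1/4 ⇒ exp(−k·d) = 1/4 ⇒ d = ln(4) / k
d = 1.3863 / 0.45 = 3.081 km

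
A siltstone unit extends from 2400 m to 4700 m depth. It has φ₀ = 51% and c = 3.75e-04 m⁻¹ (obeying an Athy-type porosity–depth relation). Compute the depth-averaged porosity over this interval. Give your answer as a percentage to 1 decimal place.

Working in km (1 km = 1000 m; c in km⁻¹ = c in m⁻¹ × 1000):
⟨φ⟩ = (1/(z₂−z₁)) ∫ φ₀ e^(−cz) dz = φ₀·(e^(−c·z₁) − e^(−c·z₂)) / (c·(z₂−z₁))
e^(−0.375×2.4) = 0.4066; e^(−0.375×4.7) = 0.1716
⟨φ⟩ = 0.51 × (0.4066 − 0.1716) / (0.375 × 2.3) = 0.51 × 0.2724 = 0.1389

13.9%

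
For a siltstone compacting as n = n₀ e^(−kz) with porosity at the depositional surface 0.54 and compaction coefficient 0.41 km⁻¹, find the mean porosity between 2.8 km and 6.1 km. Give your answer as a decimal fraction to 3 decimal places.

⟨n⟩ = (1/(z₂−z₁)) ∫ n₀ e^(−kz) dz = n₀·(e^(−k·z₁) − e^(−k·z₂)) / (k·(z₂−z₁))
e^(−0.41×2.8) = 0.3173; e^(−0.41×6.1) = 0.0820
⟨n⟩ = 0.54 × (0.3173 − 0.0820) / (0.41 × 3.3) = 0.54 × 0.1739 = 0.0939

0.094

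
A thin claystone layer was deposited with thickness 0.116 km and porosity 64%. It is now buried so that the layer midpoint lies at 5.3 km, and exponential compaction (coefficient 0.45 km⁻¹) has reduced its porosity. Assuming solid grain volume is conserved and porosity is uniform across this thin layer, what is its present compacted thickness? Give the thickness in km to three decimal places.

Porosity at 5.3 km: φ = 0.64·exp(−0.45×5.3) = 0.0589
Solid-volume conservation: h(1−φ) = h₀(1−φ₀) ⇒ h = h₀·(1−φ₀)/(1−φ)
h = 0.116 × (1 − 0.64)/(1 − 0.0589) = 0.116 × 0.3825 = 0.0444 km

0.044 km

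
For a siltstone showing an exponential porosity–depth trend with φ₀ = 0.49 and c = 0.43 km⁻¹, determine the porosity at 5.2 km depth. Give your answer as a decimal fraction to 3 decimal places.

φ = φ₀·exp(−c·z) = 0.49 × exp(−0.43 × 5.2) = 0.49 × exp(−2.236)
  = 0.49 × 0.1069 = 0.0524

0.052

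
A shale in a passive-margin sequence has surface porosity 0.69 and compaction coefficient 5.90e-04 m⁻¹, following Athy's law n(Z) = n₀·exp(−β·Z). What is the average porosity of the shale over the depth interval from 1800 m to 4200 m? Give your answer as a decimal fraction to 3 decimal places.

Working in km (1 km = 1000 m; β in km⁻¹ = β in m⁻¹ × 1000):
⟨n⟩ = (1/(Z₂−Z₁)) ∫ n₀ e^(−βZ) dZ = n₀·(e^(−β·Z₁) − e^(−β·Z₂)) / (β·(Z₂−Z₁))
e^(−0.59×1.8) = 0.3458; e^(−0.59×4.2) = 0.0839
⟨n⟩ = 0.69 × (0.3458 − 0.0839) / (0.59 × 2.4) = 0.69 × 0.1849 = 0.1276

0.128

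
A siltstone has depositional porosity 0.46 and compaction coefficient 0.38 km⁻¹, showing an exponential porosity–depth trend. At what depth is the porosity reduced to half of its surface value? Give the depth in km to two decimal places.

1.82 km

φ/φ₀ = 1/2 ⇒ exp(−c·Z) = 1/2 ⇒ Z = ln(2) / c
Z = 0.6931 / 0.38 = 1.824 km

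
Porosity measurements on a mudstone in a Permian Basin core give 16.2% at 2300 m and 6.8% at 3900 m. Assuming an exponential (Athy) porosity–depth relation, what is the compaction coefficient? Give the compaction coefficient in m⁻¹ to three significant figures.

Working in km (1 km = 1000 m; β in km⁻¹ = β in m⁻¹ × 1000):
Athy: φ(Z) = φ₀ e^(−βZ) ⇒ φ₁/φ₂ = e^{β(Z₂−Z₁)} ⇒ β = ln(φ₁/φ₂)/(Z₂−Z₁)
β = ln(0.162/0.068) / (3.9 − 2.3) = ln(2.382) / 1.6 = 0.8681 / 1.6 = 0.5426 km⁻¹

0.000543 m⁻¹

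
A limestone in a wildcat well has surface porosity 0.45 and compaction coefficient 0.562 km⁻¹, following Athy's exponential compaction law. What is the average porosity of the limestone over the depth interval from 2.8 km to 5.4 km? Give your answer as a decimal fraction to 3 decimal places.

⟨n⟩ = (1/(d₂−d₁)) ∫ n₀ e^(−kd) dd = n₀·(e^(−k·d₁) − e^(−k·d₂)) / (k·(d₂−d₁))
e^(−0.562×2.8) = 0.2073; e^(−0.562×5.4) = 0.0481
⟨n⟩ = 0.45 × (0.2073 − 0.0481) / (0.562 × 2.6) = 0.45 × 0.1090 = 0.0490

0.049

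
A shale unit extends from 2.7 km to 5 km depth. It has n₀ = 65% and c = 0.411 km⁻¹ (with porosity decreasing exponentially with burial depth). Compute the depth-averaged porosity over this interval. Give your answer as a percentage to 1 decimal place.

13.9%

⟨n⟩ = (1/(Z₂−Z₁)) ∫ n₀ e^(−cZ) dZ = n₀·(e^(−c·Z₁) − e^(−c·Z₂)) / (c·(Z₂−Z₁))
e^(−0.411×2.7) = 0.3297; e^(−0.411×5) = 0.1281
⟨n⟩ = 0.65 × (0.3297 − 0.1281) / (0.411 × 2.3) = 0.65 × 0.2132 = 0.1386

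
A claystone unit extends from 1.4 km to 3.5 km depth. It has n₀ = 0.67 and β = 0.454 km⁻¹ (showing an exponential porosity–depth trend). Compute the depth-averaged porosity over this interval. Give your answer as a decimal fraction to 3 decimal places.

⟨n⟩ = (1/(z₂−z₁)) ∫ n₀ e^(−βz) dz = n₀·(e^(−β·z₁) − e^(−β·z₂)) / (β·(z₂−z₁))
e^(−0.454×1.4) = 0.5296; e^(−0.454×3.5) = 0.2041
⟨n⟩ = 0.67 × (0.5296 − 0.2041) / (0.454 × 2.1) = 0.67 × 0.3414 = 0.2287

0.229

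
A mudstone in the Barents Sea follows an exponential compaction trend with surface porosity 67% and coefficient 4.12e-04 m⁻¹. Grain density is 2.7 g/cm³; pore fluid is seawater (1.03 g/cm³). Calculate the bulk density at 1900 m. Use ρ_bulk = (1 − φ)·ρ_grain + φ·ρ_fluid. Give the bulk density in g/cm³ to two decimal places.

Working in km (1 km = 1000 m; c in km⁻¹ = c in m⁻¹ × 1000):
Porosity at depth: n = 0.67·exp(−0.412×1.9) = 0.67×0.4571 = 0.3063
Bulk density: ρ_b = (1−n)ρ_g + n·ρ_f = 0.6937×2.7 + 0.3063×1.03
       = 1.873 + 0.315 = 2.189 g/cm³

2.19 g/cm³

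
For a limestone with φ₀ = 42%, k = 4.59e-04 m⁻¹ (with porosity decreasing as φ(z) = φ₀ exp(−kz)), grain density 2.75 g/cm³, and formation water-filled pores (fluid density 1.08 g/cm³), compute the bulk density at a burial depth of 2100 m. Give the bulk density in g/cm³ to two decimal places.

2.48 g/cm³

Working in km (1 km = 1000 m; k in km⁻¹ = k in m⁻¹ × 1000):
Porosity at depth: φ = 0.42·exp(−0.459×2.1) = 0.42×0.3814 = 0.1602
Bulk density: ρ_b = (1−φ)ρ_g + φ·ρ_f = 0.8398×2.75 + 0.1602×1.08
       = 2.309 + 0.173 = 2.482 g/cm³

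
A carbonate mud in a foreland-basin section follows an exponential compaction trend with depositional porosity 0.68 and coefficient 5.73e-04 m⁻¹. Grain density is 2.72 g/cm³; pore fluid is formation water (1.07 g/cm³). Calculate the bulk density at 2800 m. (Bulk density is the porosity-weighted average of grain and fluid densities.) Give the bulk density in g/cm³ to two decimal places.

2.49 g/cm³

Working in km (1 km = 1000 m; β in km⁻¹ = β in m⁻¹ × 1000):
Porosity at depth: n = 0.68·exp(−0.573×2.8) = 0.68×0.2010 = 0.1367
Bulk density: ρ_b = (1−n)ρ_g + n·ρ_f = 0.8633×2.72 + 0.1367×1.07
       = 2.348 + 0.146 = 2.494 g/cm³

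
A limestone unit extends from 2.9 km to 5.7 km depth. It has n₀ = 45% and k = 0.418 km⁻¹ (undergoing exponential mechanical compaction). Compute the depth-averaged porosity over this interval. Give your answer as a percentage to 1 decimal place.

⟨n⟩ = (1/(z₂−z₁)) ∫ n₀ e^(−kz) dz = n₀·(e^(−k·z₁) − e^(−k·z₂)) / (k·(z₂−z₁))
e^(−0.418×2.9) = 0.2975; e^(−0.418×5.7) = 0.0923
⟨n⟩ = 0.45 × (0.2975 − 0.0923) / (0.418 × 2.8) = 0.45 × 0.1754 = 0.0789

7.9%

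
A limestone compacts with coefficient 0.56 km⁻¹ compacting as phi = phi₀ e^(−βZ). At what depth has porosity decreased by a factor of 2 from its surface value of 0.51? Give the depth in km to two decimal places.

1.24 km

phi/phi₀ = 1/2 ⇒ exp(−β·Z) = 1/2 ⇒ Z = ln(2) / β
Z = 0.6931 / 0.56 = 1.238 km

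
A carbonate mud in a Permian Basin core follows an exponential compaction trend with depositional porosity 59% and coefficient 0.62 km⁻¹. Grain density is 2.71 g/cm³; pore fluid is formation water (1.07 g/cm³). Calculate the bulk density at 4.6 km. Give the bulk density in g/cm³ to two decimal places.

Porosity at depth: φ = 0.59·exp(−0.62×4.6) = 0.59×0.0577 = 0.0341
Bulk density: ρ_b = (1−φ)ρ_g + φ·ρ_f = 0.9659×2.71 + 0.0341×1.07
       = 2.618 + 0.036 = 2.654 g/cm³

2.65 g/cm³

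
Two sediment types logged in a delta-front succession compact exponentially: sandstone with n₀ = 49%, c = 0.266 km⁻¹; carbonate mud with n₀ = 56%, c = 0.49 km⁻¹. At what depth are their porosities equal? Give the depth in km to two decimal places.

0.60 km

Set n₀ₐ e^(−cₐd) = n₀ᵦ e^(−cᵦd) ⇒ ln(n₀ₐ/n₀ᵦ) = (cₐ − cᵦ)·d
d = ln(0.49/0.56) / (0.266 − 0.49) = -0.1335 / -0.224 = 0.596 km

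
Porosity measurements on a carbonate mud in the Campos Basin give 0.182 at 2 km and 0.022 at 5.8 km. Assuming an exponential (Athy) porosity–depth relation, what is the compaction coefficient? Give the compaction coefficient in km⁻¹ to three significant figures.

Athy: n(z) = n₀ e^(−kz) ⇒ n₁/n₂ = e^{k(z₂−z₁)} ⇒ k = ln(n₁/n₂)/(z₂−z₁)
k = ln(0.182/0.022) / (5.8 − 2) = ln(8.273) / 3.8 = 2.1130 / 3.8 = 0.556 km⁻¹

0.556 km⁻¹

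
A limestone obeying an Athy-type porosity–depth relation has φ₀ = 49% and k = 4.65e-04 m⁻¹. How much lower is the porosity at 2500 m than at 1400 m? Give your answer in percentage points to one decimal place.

10.2 percentage points

Working in km (1 km = 1000 m; k in km⁻¹ = k in m⁻¹ × 1000):
φ(1.4) = 0.49·e^(−0.465×1.4) = 0.2555
φ(2.5) = 0.49·e^(−0.465×2.5) = 0.1532
Δφ = 0.2555 − 0.1532 = 0.1023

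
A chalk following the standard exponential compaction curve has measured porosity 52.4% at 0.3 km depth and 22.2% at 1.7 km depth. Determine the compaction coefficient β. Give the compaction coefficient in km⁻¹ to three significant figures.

Athy: φ(Z) = φ₀ e^(−βZ) ⇒ φ₁/φ₂ = e^{β(Z₂−Z₁)} ⇒ β = ln(φ₁/φ₂)/(Z₂−Z₁)
β = ln(0.524/0.222) / (1.7 − 0.3) = ln(2.36) / 1.4 = 0.8588 / 1.4 = 0.6134 km⁻¹

0.613 km⁻¹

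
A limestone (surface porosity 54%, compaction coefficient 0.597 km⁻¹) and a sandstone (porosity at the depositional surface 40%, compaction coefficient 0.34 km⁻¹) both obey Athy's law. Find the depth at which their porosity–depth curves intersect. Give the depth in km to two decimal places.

Set n₀ₐ e^(−kₐZ) = n₀ᵦ e^(−kᵦZ) ⇒ ln(n₀ₐ/n₀ᵦ) = (kₐ − kᵦ)·Z
Z = ln(0.54/0.4) / (0.597 − 0.34) = 0.3001 / 0.257 = 1.168 km

1.17 km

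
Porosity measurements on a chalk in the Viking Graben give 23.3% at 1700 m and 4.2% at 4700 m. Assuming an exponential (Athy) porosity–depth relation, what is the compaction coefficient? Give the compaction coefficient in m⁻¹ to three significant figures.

0.000571 m⁻¹

Working in km (1 km = 1000 m; k in km⁻¹ = k in m⁻¹ × 1000):
Athy: n(d) = n₀ e^(−kd) ⇒ n₁/n₂ = e^{k(d₂−d₁)} ⇒ k = ln(n₁/n₂)/(d₂−d₁)
k = ln(0.233/0.042) / (4.7 − 1.7) = ln(5.548) / 3 = 1.7134 / 3 = 0.5711 km⁻¹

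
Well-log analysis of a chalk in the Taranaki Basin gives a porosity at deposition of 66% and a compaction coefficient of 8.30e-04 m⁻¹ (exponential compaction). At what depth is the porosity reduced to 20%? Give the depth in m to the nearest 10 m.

1440 m

Working in km (1 km = 1000 m; c in km⁻¹ = c in m⁻¹ × 1000):
Invert Athy's law: Z = ln(φ₀/φ) / c
Z = ln(0.66/0.2) / 0.83 = ln(3.3) / 0.83 = 1.1939 / 0.83 = 1.438 km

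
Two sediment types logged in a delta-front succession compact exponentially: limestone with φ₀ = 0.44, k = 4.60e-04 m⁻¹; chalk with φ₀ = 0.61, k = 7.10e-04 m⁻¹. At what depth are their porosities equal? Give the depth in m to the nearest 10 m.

Working in km (1 km = 1000 m; k in km⁻¹ = k in m⁻¹ × 1000):
Set φ₀ₐ e^(−kₐZ) = φ₀ᵦ e^(−kᵦZ) ⇒ ln(φ₀ₐ/φ₀ᵦ) = (kₐ − kᵦ)·Z
Z = ln(0.44/0.61) / (0.46 − 0.71) = -0.3267 / -0.25 = 1.307 km

1310 m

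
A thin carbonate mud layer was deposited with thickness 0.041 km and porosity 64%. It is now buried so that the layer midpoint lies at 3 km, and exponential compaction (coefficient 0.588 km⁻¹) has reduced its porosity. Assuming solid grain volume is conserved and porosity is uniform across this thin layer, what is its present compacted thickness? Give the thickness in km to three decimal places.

Porosity at 3 km: phi = 0.64·exp(−0.588×3) = 0.1097
Solid-volume conservation: h(1−phi) = h₀(1−phi₀) ⇒ h = h₀·(1−phi₀)/(1−phi)
h = 0.041 × (1 − 0.64)/(1 − 0.1097) = 0.041 × 0.4043 = 0.0166 km

0.017 km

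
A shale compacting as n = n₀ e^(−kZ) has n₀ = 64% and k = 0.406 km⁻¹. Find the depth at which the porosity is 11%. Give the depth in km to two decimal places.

4.34 km

Invert Athy's law: Z = ln(n₀/n) / k
Z = ln(0.64/0.11) / 0.406 = ln(5.818) / 0.406 = 1.7610 / 0.406 = 4.337 km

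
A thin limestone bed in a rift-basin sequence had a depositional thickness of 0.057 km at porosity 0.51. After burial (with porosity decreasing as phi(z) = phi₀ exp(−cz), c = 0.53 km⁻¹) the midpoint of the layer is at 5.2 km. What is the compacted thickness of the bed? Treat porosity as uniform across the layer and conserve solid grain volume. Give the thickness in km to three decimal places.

Porosity at 5.2 km: phi = 0.51·exp(−0.53×5.2) = 0.0324
Solid-volume conservation: h(1−phi) = h₀(1−phi₀) ⇒ h = h₀·(1−phi₀)/(1−phi)
h = 0.057 × (1 − 0.51)/(1 − 0.0324) = 0.057 × 0.5064 = 0.0289 km

0.029 km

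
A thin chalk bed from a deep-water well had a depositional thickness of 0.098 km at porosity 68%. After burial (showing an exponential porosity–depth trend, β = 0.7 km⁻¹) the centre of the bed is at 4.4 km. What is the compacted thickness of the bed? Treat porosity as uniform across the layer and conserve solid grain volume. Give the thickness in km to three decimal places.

Porosity at 4.4 km: n = 0.68·exp(−0.7×4.4) = 0.0313
Solid-volume conservation: h(1−n) = h₀(1−n₀) ⇒ h = h₀·(1−n₀)/(1−n)
h = 0.098 × (1 − 0.68)/(1 − 0.0313) = 0.098 × 0.3303 = 0.0324 km

0.032 km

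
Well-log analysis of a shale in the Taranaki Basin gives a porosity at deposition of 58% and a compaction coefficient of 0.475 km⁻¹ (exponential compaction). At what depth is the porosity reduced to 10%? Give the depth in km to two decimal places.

3.70 km

Invert Athy's law: Z = ln(n₀/n) / β
Z = ln(0.58/0.1) / 0.475 = ln(5.8) / 0.475 = 1.7579 / 0.475 = 3.701 km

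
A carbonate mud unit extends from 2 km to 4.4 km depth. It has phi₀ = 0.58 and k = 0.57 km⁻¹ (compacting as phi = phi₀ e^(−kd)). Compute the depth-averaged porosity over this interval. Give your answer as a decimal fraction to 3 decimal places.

⟨phi⟩ = (1/(d₂−d₁)) ∫ phi₀ e^(−kd) dd = phi₀·(e^(−k·d₁) − e^(−k·d₂)) / (k·(d₂−d₁))
e^(−0.57×2) = 0.3198; e^(−0.57×4.4) = 0.0814
⟨phi⟩ = 0.58 × (0.3198 − 0.0814) / (0.57 × 2.4) = 0.58 × 0.1743 = 0.1011

0.101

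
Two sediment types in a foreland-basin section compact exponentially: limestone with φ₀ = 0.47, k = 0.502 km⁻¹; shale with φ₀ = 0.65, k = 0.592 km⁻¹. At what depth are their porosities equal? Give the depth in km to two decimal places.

3.60 km

Set φ₀ₐ e^(−kₐz) = φ₀ᵦ e^(−kᵦz) ⇒ ln(φ₀ₐ/φ₀ᵦ) = (kₐ − kᵦ)·z
z = ln(0.47/0.65) / (0.502 − 0.592) = -0.3242 / -0.09 = 3.603 km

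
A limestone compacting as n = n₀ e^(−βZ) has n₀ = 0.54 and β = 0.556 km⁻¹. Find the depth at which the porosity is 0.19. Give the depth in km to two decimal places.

1.88 km

Invert Athy's law: Z = ln(n₀/n) / β
Z = ln(0.54/0.19) / 0.556 = ln(2.842) / 0.556 = 1.0445 / 0.556 = 1.879 km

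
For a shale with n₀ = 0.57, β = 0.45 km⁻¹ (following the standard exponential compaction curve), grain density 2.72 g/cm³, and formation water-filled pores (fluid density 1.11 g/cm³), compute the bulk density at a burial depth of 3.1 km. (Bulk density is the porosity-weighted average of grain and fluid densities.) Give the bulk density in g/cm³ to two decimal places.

2.49 g/cm³

Porosity at depth: n = 0.57·exp(−0.45×3.1) = 0.57×0.2478 = 0.1413
Bulk density: ρ_b = (1−n)ρ_g + n·ρ_f = 0.8587×2.72 + 0.1413×1.11
       = 2.336 + 0.157 = 2.493 g/cm³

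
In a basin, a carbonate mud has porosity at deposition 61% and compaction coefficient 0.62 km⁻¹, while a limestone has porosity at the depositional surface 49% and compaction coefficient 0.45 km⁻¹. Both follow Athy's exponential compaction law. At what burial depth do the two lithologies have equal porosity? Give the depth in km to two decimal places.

1.29 km

Set n₀ₐ e^(−cₐZ) = n₀ᵦ e^(−cᵦZ) ⇒ ln(n₀ₐ/n₀ᵦ) = (cₐ − cᵦ)·Z
Z = ln(0.61/0.49) / (0.62 − 0.45) = 0.2191 / 0.17 = 1.289 km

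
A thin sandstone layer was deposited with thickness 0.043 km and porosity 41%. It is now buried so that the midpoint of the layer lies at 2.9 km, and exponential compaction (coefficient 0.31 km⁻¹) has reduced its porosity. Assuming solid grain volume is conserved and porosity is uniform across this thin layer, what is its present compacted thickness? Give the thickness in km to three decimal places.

0.030 km

Porosity at 2.9 km: phi = 0.41·exp(−0.31×2.9) = 0.1669
Solid-volume conservation: h(1−phi) = h₀(1−phi₀) ⇒ h = h₀·(1−phi₀)/(1−phi)
h = 0.043 × (1 − 0.41)/(1 − 0.1669) = 0.043 × 0.7082 = 0.0305 km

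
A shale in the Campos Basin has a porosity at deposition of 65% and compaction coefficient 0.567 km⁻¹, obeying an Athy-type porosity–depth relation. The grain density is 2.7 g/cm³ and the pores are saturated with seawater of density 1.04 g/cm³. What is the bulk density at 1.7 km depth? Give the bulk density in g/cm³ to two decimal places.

Porosity at depth: φ = 0.65·exp(−0.567×1.7) = 0.65×0.3814 = 0.2479
Bulk density: ρ_b = (1−φ)ρ_g + φ·ρ_f = 0.7521×2.7 + 0.2479×1.04
       = 2.031 + 0.258 = 2.288 g/cm³

2.29 g/cm³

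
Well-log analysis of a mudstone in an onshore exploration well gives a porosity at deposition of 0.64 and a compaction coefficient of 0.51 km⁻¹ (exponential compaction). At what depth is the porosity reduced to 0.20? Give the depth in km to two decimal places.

2.28 km

Invert Athy's law: Z = ln(phi₀/phi) / k
Z = ln(0.64/0.2) / 0.51 = ln(3.2) / 0.51 = 1.1632 / 0.51 = 2.281 km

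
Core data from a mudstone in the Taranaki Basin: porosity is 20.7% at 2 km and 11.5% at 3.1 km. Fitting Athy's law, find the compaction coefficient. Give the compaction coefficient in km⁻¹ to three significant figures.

Athy: n(d) = n₀ e^(−βd) ⇒ n₁/n₂ = e^{β(d₂−d₁)} ⇒ β = ln(n₁/n₂)/(d₂−d₁)
β = ln(0.207/0.115) / (3.1 − 2) = ln(1.8) / 1.1 = 0.5878 / 1.1 = 0.5344 km⁻¹

0.534 km⁻¹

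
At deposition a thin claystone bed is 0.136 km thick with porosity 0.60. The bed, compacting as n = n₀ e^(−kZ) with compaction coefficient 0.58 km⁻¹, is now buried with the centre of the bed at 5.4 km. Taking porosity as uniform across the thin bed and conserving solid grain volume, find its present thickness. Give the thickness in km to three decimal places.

0.056 km

Porosity at 5.4 km: n = 0.6·exp(−0.58×5.4) = 0.0262
Solid-volume conservation: h(1−n) = h₀(1−n₀) ⇒ h = h₀·(1−n₀)/(1−n)
h = 0.136 × (1 − 0.6)/(1 − 0.0262) = 0.136 × 0.4108 = 0.0559 km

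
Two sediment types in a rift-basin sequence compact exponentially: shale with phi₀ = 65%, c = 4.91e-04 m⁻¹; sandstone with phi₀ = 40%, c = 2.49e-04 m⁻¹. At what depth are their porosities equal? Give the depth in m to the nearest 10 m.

Working in km (1 km = 1000 m; c in km⁻¹ = c in m⁻¹ × 1000):
Set phi₀ₐ e^(−cₐd) = phi₀ᵦ e^(−cᵦd) ⇒ ln(phi₀ₐ/phi₀ᵦ) = (cₐ − cᵦ)·d
d = ln(0.65/0.4) / (0.491 − 0.249) = 0.4855 / 0.242 = 2.006 km

2010 m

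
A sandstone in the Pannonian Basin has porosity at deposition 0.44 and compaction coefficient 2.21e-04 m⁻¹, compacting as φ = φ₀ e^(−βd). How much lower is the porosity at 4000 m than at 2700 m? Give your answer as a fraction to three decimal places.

0.060

Working in km (1 km = 1000 m; β in km⁻¹ = β in m⁻¹ × 1000):
φ(2.7) = 0.44·e^(−0.221×2.7) = 0.2423
φ(4) = 0.44·e^(−0.221×4) = 0.1818
Δφ = 0.2423 − 0.1818 = 0.0605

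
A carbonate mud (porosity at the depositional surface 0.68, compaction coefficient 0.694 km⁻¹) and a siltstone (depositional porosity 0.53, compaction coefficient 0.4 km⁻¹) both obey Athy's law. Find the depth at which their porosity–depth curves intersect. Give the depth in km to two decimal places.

Set φ₀ₐ e^(−cₐz) = φ₀ᵦ e^(−cᵦz) ⇒ ln(φ₀ₐ/φ₀ᵦ) = (cₐ − cᵦ)·z
z = ln(0.68/0.53) / (0.694 − 0.4) = 0.2492 / 0.294 = 0.848 km

0.85 km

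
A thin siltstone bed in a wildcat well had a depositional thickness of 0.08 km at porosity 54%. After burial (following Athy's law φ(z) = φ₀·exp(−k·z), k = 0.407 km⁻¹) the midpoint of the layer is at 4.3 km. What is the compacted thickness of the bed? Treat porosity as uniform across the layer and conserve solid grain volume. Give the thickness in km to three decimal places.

Porosity at 4.3 km: φ = 0.54·exp(−0.407×4.3) = 0.0938
Solid-volume conservation: h(1−φ) = h₀(1−φ₀) ⇒ h = h₀·(1−φ₀)/(1−φ)
h = 0.08 × (1 − 0.54)/(1 − 0.0938) = 0.08 × 0.5076 = 0.0406 km

0.041 km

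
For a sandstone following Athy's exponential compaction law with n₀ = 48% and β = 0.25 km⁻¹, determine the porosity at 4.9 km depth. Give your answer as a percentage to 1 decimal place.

n = n₀·exp(−β·z) = 0.48 × exp(−0.25 × 4.9) = 0.48 × exp(−1.225)
  = 0.48 × 0.2938 = 0.1410

14.1%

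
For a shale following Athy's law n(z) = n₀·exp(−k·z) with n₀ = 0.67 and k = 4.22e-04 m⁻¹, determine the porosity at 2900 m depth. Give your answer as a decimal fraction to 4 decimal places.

0.1971

Working in km (1 km = 1000 m; k in km⁻¹ = k in m⁻¹ × 1000):
n = n₀·exp(−k·z) = 0.67 × exp(−0.422 × 2.9) = 0.67 × exp(−1.224)
  = 0.67 × 0.2941 = 0.1971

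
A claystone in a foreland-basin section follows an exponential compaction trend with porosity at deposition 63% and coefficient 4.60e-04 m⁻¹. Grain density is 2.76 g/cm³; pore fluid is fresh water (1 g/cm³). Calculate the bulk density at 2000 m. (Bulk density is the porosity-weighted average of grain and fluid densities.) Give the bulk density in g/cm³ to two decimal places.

Working in km (1 km = 1000 m; c in km⁻¹ = c in m⁻¹ × 1000):
Porosity at depth: n = 0.63·exp(−0.46×2) = 0.63×0.3985 = 0.2511
Bulk density: ρ_b = (1−n)ρ_g + n·ρ_f = 0.7489×2.76 + 0.2511×1
       = 2.067 + 0.251 = 2.318 g/cm³

2.32 g/cm³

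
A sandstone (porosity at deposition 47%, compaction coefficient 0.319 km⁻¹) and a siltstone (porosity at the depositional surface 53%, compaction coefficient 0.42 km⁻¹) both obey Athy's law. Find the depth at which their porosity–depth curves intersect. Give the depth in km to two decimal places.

1.19 km

Set φ₀ₐ e^(−βₐz) = φ₀ᵦ e^(−βᵦz) ⇒ ln(φ₀ₐ/φ₀ᵦ) = (βₐ − βᵦ)·z
z = ln(0.47/0.53) / (0.319 − 0.42) = -0.1201 / -0.101 = 1.190 km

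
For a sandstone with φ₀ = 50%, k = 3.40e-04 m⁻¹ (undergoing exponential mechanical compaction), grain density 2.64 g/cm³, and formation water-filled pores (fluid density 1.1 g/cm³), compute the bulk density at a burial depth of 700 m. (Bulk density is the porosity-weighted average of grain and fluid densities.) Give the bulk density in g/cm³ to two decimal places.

2.03 g/cm³

Working in km (1 km = 1000 m; k in km⁻¹ = k in m⁻¹ × 1000):
Porosity at depth: φ = 0.5·exp(−0.34×0.7) = 0.5×0.7882 = 0.3941
Bulk density: ρ_b = (1−φ)ρ_g + φ·ρ_f = 0.6059×2.64 + 0.3941×1.1
       = 1.600 + 0.434 = 2.033 g/cm³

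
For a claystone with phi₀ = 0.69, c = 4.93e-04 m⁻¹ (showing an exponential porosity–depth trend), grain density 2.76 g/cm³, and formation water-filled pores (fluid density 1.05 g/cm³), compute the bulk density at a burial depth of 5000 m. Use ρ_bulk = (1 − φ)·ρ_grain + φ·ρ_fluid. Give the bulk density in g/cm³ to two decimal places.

Working in km (1 km = 1000 m; c in km⁻¹ = c in m⁻¹ × 1000):
Porosity at depth: phi = 0.69·exp(−0.493×5) = 0.69×0.0850 = 0.0587
Bulk density: ρ_b = (1−phi)ρ_g + phi·ρ_f = 0.9413×2.76 + 0.0587×1.05
       = 2.598 + 0.062 = 2.660 g/cm³

2.66 g/cm³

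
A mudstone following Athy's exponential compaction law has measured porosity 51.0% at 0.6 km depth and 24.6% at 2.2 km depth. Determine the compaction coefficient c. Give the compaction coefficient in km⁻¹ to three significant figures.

Athy: φ(z) = φ₀ e^(−cz) ⇒ φ₁/φ₂ = e^{c(z₂−z₁)} ⇒ c = ln(φ₁/φ₂)/(z₂−z₁)
c = ln(0.51/0.246) / (2.2 − 0.6) = ln(2.073) / 1.6 = 0.7291 / 1.6 = 0.4557 km⁻¹

0.456 km⁻¹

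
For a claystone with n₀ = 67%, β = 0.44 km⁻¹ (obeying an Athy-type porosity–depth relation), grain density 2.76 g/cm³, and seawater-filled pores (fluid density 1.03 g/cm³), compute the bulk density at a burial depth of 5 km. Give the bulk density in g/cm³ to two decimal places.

2.63 g/cm³

Porosity at depth: n = 0.67·exp(−0.44×5) = 0.67×0.1108 = 0.0742
Bulk density: ρ_b = (1−n)ρ_g + n·ρ_f = 0.9258×2.76 + 0.0742×1.03
       = 2.555 + 0.076 = 2.632 g/cm³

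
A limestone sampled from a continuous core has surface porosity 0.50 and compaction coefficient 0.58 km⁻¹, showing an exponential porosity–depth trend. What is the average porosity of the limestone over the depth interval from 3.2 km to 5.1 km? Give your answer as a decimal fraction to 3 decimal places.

0.047

⟨phi⟩ = (1/(z₂−z₁)) ∫ phi₀ e^(−kz) dz = phi₀·(e^(−k·z₁) − e^(−k·z₂)) / (k·(z₂−z₁))
e^(−0.58×3.2) = 0.1563; e^(−0.58×5.1) = 0.0519
⟨phi⟩ = 0.5 × (0.1563 − 0.0519) / (0.58 × 1.9) = 0.5 × 0.0947 = 0.0474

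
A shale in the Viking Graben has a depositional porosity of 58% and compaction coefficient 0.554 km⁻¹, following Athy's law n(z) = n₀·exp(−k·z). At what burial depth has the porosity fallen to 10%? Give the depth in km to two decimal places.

Invert Athy's law: z = ln(n₀/n) / k
z = ln(0.58/0.1) / 0.554 = ln(5.8) / 0.554 = 1.7579 / 0.554 = 3.173 km

3.17 km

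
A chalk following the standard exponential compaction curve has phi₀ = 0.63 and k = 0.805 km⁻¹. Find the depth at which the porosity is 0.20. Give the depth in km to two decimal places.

1.43 km

Invert Athy's law: Z = ln(phi₀/phi) / k
Z = ln(0.63/0.2) / 0.805 = ln(3.15) / 0.805 = 1.1474 / 0.805 = 1.425 km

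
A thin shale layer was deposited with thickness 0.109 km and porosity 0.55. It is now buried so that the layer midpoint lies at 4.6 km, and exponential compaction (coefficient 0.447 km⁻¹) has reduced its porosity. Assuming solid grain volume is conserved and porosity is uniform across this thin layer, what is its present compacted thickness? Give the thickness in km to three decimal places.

0.053 km

Porosity at 4.6 km: n = 0.55·exp(−0.447×4.6) = 0.0704
Solid-volume conservation: h(1−n) = h₀(1−n₀) ⇒ h = h₀·(1−n₀)/(1−n)
h = 0.109 × (1 − 0.55)/(1 − 0.0704) = 0.109 × 0.4841 = 0.0528 km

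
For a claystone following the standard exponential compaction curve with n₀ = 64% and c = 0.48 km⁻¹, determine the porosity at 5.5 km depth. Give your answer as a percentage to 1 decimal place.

n = n₀·exp(−c·d) = 0.64 × exp(−0.48 × 5.5) = 0.64 × exp(−2.64)
  = 0.64 × 0.0714 = 0.0457

4.6%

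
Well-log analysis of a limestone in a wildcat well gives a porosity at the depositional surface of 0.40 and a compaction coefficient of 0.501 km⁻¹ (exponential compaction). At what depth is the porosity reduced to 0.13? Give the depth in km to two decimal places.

2.24 km

Invert Athy's law: Z = ln(n₀/n) / k
Z = ln(0.4/0.13) / 0.501 = ln(3.077) / 0.501 = 1.1239 / 0.501 = 2.243 km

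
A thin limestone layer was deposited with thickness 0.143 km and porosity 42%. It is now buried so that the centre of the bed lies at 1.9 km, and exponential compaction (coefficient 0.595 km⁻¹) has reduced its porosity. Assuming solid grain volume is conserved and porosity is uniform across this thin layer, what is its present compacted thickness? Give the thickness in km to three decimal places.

0.096 km

Porosity at 1.9 km: phi = 0.42·exp(−0.595×1.9) = 0.1356
Solid-volume conservation: h(1−phi) = h₀(1−phi₀) ⇒ h = h₀·(1−phi₀)/(1−phi)
h = 0.143 × (1 − 0.42)/(1 − 0.1356) = 0.143 × 0.6710 = 0.0960 km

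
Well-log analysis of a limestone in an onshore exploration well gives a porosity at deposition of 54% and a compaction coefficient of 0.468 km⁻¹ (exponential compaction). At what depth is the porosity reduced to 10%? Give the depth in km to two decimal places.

Invert Athy's law: d = ln(phi₀/phi) / c
d = ln(0.54/0.1) / 0.468 = ln(5.4) / 0.468 = 1.6864 / 0.468 = 3.603 km

3.60 km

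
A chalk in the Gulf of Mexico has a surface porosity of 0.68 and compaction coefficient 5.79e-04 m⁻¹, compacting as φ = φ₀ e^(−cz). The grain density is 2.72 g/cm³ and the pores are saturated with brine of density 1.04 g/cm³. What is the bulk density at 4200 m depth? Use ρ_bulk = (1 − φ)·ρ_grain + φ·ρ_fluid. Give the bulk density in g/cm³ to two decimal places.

Working in km (1 km = 1000 m; c in km⁻¹ = c in m⁻¹ × 1000):
Porosity at depth: φ = 0.68·exp(−0.579×4.2) = 0.68×0.0879 = 0.0598
Bulk density: ρ_b = (1−φ)ρ_g + φ·ρ_f = 0.9402×2.72 + 0.0598×1.04
       = 2.557 + 0.062 = 2.620 g/cm³

2.62 g/cm³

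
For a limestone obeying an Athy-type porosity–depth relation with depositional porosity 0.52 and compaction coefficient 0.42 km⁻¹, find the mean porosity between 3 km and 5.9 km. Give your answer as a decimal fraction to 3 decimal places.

⟨phi⟩ = (1/(Z₂−Z₁)) ∫ phi₀ e^(−βZ) dZ = phi₀·(e^(−β·Z₁) − e^(−β·Z₂)) / (β·(Z₂−Z₁))
e^(−0.42×3) = 0.2837; e^(−0.42×5.9) = 0.0839
⟨phi⟩ = 0.52 × (0.2837 − 0.0839) / (0.42 × 2.9) = 0.52 × 0.1640 = 0.0853

0.085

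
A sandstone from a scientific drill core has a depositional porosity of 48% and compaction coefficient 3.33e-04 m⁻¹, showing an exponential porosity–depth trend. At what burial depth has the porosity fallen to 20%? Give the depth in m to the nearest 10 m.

2630 m

Working in km (1 km = 1000 m; k in km⁻¹ = k in m⁻¹ × 1000):
Invert Athy's law: Z = ln(φ₀/φ) / k
Z = ln(0.48/0.2) / 0.333 = ln(2.4) / 0.333 = 0.8755 / 0.333 = 2.629 km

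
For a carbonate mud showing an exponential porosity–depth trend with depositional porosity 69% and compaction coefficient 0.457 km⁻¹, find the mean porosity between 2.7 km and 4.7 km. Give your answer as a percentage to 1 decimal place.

13.2%

⟨φ⟩ = (1/(z₂−z₁)) ∫ φ₀ e^(−kz) dz = φ₀·(e^(−k·z₁) − e^(−k·z₂)) / (k·(z₂−z₁))
e^(−0.457×2.7) = 0.2912; e^(−0.457×4.7) = 0.1167
⟨φ⟩ = 0.69 × (0.2912 − 0.1167) / (0.457 × 2) = 0.69 × 0.1908 = 0.1317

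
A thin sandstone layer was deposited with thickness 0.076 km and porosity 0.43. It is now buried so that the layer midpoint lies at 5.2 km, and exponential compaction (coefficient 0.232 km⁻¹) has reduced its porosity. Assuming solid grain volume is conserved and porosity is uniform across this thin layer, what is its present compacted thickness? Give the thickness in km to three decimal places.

0.050 km

Porosity at 5.2 km: φ = 0.43·exp(−0.232×5.2) = 0.1287
Solid-volume conservation: h(1−φ) = h₀(1−φ₀) ⇒ h = h₀·(1−φ₀)/(1−φ)
h = 0.076 × (1 − 0.43)/(1 − 0.1287) = 0.076 × 0.6542 = 0.0497 km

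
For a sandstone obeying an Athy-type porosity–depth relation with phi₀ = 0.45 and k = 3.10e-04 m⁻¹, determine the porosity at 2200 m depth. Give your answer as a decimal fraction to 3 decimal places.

0.228

Working in km (1 km = 1000 m; k in km⁻¹ = k in m⁻¹ × 1000):
phi = phi₀·exp(−k·z) = 0.45 × exp(−0.31 × 2.2) = 0.45 × exp(−0.682)
  = 0.45 × 0.5056 = 0.2275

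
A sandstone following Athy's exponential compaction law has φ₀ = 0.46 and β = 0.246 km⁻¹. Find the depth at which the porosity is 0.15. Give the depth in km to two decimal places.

4.56 km

Invert Athy's law: d = ln(φ₀/φ) / β
d = ln(0.46/0.15) / 0.246 = ln(3.067) / 0.246 = 1.1206 / 0.246 = 4.555 km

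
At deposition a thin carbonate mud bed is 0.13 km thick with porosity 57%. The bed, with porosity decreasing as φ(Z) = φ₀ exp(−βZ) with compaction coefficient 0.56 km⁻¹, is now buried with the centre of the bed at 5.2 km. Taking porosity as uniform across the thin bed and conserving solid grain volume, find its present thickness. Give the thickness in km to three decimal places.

Porosity at 5.2 km: φ = 0.57·exp(−0.56×5.2) = 0.0310
Solid-volume conservation: h(1−φ) = h₀(1−φ₀) ⇒ h = h₀·(1−φ₀)/(1−φ)
h = 0.13 × (1 − 0.57)/(1 − 0.0310) = 0.13 × 0.4438 = 0.0577 km

0.058 km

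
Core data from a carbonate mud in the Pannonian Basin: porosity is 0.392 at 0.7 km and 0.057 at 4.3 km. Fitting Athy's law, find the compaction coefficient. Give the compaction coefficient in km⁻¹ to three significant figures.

Athy: φ(Z) = φ₀ e^(−cZ) ⇒ φ₁/φ₂ = e^{c(Z₂−Z₁)} ⇒ c = ln(φ₁/φ₂)/(Z₂−Z₁)
c = ln(0.392/0.057) / (4.3 − 0.7) = ln(6.877) / 3.6 = 1.9282 / 3.6 = 0.5356 km⁻¹

0.536 km⁻¹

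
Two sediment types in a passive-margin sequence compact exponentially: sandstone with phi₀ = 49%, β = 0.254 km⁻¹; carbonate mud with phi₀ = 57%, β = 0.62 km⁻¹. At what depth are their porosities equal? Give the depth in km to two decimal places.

Set phi₀ₐ e^(−βₐz) = phi₀ᵦ e^(−βᵦz) ⇒ ln(phi₀ₐ/phi₀ᵦ) = (βₐ − βᵦ)·z
z = ln(0.49/0.57) / (0.254 − 0.62) = -0.1512 / -0.366 = 0.413 km

0.41 km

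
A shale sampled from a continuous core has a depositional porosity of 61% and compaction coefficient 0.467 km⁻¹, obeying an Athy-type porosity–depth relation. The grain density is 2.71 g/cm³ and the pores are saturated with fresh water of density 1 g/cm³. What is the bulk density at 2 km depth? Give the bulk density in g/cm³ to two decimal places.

2.30 g/cm³

Porosity at depth: φ = 0.61·exp(−0.467×2) = 0.61×0.3930 = 0.2397
Bulk density: ρ_b = (1−φ)ρ_g + φ·ρ_f = 0.7603×2.71 + 0.2397×1
       = 2.060 + 0.240 = 2.300 g/cm³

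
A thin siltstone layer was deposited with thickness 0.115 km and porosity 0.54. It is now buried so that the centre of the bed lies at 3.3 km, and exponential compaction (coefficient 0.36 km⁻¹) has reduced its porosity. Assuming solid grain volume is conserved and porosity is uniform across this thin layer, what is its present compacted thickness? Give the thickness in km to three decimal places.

Porosity at 3.3 km: n = 0.54·exp(−0.36×3.3) = 0.1646
Solid-volume conservation: h(1−n) = h₀(1−n₀) ⇒ h = h₀·(1−n₀)/(1−n)
h = 0.115 × (1 − 0.54)/(1 − 0.1646) = 0.115 × 0.5506 = 0.0633 km

0.063 km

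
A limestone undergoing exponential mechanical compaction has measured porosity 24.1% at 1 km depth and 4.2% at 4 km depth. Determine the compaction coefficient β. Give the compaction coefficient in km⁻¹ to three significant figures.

Athy: phi(d) = phi₀ e^(−βd) ⇒ phi₁/phi₂ = e^{β(d₂−d₁)} ⇒ β = ln(phi₁/phi₂)/(d₂−d₁)
β = ln(0.241/0.042) / (4 − 1) = ln(5.738) / 3 = 1.7471 / 3 = 0.5824 km⁻¹

0.582 km⁻¹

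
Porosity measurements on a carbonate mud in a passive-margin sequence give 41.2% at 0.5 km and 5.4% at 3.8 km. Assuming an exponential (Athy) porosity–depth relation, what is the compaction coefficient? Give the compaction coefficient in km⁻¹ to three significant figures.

0.616 km⁻¹

Athy: phi(d) = phi₀ e^(−cd) ⇒ phi₁/phi₂ = e^{c(d₂−d₁)} ⇒ c = ln(phi₁/phi₂)/(d₂−d₁)
c = ln(0.412/0.054) / (3.8 − 0.5) = ln(7.63) / 3.3 = 2.0320 / 3.3 = 0.6158 km⁻¹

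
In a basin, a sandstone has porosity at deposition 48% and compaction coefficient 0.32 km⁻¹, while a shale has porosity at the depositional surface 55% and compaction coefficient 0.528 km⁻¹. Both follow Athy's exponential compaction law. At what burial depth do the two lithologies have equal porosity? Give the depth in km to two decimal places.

Set φ₀ₐ e^(−cₐz) = φ₀ᵦ e^(−cᵦz) ⇒ ln(φ₀ₐ/φ₀ᵦ) = (cₐ − cᵦ)·z
z = ln(0.48/0.55) / (0.32 − 0.528) = -0.1361 / -0.208 = 0.654 km

0.65 km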